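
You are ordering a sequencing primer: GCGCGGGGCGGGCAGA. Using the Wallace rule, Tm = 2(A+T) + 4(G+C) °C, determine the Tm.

60°C

Counting bases: T=0, A=2, G=10, C=4
AT pairs contribute 2, GC pairs contribute 14.
Tm = 4·14 + 2·2 = 56 + 4 = 60°C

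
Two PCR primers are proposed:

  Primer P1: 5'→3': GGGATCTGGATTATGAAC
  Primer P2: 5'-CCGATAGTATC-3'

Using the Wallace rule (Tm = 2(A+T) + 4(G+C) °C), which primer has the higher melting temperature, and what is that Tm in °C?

Primer P1, 52°C

Primer P1: A+T=10, G+C=8 → Tm = 2(10)+4(8) = 52°C
Primer P2: A+T=6, G+C=5 → Tm = 2(6)+4(5) = 32°C
52°C vs 32°C → primer P1 is higher.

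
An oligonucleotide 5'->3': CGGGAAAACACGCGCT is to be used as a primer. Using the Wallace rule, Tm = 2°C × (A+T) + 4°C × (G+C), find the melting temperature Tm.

52°C

Base counts: T=1, G=5, A=5, C=5
AT pairs contribute 6, GC pairs contribute 10.
Tm = 4·10 + 2·6 = 40 + 12 = 52°C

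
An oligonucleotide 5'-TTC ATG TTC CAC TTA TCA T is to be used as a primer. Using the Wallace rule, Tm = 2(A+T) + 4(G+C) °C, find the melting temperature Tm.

G=1, C=5, A=4, T=9
So N_AT = 13 and N_GC = 6.
Tm = 2(13) + 4(6) = 26 + 24 = 50°C

50°C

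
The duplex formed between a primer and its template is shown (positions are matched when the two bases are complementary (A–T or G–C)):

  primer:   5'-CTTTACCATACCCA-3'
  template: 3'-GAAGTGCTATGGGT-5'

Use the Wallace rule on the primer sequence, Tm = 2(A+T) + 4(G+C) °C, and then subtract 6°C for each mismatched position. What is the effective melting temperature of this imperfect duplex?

Primer base counts: A=4, T=4, G=0, C=6 → A+T=8, G+C=6
Perfect-match Tm = 2(8) + 4(6) = 16 + 24 = 40°C
Mismatches (positions where the bases are not complementary): 2 (at positions 4, 7)
Effective Tm = 40 − 2×6 = 40 − 12 = 28°C

28°C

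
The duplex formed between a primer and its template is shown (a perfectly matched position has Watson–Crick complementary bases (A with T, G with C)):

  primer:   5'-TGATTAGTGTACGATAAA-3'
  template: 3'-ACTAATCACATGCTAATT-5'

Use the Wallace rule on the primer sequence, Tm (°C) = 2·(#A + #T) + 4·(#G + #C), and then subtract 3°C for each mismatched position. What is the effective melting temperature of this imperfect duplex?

43°C

Primer base counts: A=7, T=6, G=4, C=1 → A+T=13, G+C=5
Perfect-match Tm = 2(13) + 4(5) = 26 + 20 = 46°C
Mismatches (positions where the bases are not complementary): 1 (at position 16)
Effective Tm = 46 − 1×3 = 46 − 3 = 43°C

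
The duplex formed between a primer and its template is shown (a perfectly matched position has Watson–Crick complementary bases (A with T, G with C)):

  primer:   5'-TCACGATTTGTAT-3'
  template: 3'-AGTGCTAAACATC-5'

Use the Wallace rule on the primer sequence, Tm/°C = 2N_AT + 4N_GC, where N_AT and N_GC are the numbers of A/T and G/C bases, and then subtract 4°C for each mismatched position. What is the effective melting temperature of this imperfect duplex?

30°C

Primer base counts: A=3, T=6, G=2, C=2 → A+T=9, G+C=4
Perfect-match Tm = 2(9) + 4(4) = 18 + 16 = 34°C
Mismatches (positions where the bases are not complementary): 1 (at position 13)
Effective Tm = 34 − 1×4 = 34 − 4 = 30°C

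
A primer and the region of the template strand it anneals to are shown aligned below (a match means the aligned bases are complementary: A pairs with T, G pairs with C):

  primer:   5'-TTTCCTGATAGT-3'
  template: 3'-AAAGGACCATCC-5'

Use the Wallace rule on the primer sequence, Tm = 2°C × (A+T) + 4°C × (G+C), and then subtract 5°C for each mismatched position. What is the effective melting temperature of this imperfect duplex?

Primer base counts: A=2, T=6, G=2, C=2 → A+T=8, G+C=4
Perfect-match Tm = 2(8) + 4(4) = 16 + 16 = 32°C
Mismatches (positions where the bases are not complementary): 2 (at positions 8, 12)
Effective Tm = 32 − 2×5 = 32 − 10 = 22°C

22°C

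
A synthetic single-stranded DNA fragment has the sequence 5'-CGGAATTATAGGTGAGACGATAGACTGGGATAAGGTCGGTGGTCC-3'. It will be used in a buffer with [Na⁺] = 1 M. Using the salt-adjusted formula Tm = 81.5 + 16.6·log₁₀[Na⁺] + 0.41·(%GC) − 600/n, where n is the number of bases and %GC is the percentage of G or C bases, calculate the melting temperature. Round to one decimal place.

Length n = 45. Scanning the sequence gives G=17, C=6, A=12, T=10.
G+C = 23, so %GC = 23/45 × 100 = 51.111%
Salt term: 16.6 × (0) = 0
GC term: 0.41 × 51.111 = 20.956; length term: −600/45 = −13.333
Tm = 81.5 + (0) + 20.956 − 13.333 = 89.123 → 89.1°C

89.1°C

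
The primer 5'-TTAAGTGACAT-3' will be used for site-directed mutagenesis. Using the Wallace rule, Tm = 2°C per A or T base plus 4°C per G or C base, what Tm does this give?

28°C

G=2, A=4, C=1, T=4
AT pairs contribute 8, GC pairs contribute 3.
Tm = 2(8) + 4(3) = 16 + 12 = 28°C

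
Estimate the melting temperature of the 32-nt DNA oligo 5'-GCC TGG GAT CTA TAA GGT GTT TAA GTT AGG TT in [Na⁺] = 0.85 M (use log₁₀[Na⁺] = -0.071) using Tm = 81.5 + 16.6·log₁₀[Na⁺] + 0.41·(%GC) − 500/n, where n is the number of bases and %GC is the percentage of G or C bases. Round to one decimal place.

Length n = 32. Base counts: C=3, T=12, G=10, A=7
G+C = 13, so %GC = 13/32 × 100 = 40.625%
Salt term: 16.6 × (-0.071) = -1.179
GC term: 0.41 × 40.625 = 16.656; length term: −500/32 = −15.625
Tm = 81.5 + (-1.179) + 16.656 − 15.625 = 81.352 → 81.4°C

81.4°C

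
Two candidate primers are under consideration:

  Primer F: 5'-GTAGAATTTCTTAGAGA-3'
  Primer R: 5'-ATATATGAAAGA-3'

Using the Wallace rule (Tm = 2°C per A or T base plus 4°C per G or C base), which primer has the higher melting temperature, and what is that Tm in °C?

Primer F, 44°C

Primer F: A+T=12, G+C=5 → Tm = 2(12)+4(5) = 44°C
Primer R: A+T=10, G+C=2 → Tm = 2(10)+4(2) = 28°C
44°C vs 28°C → primer F is higher.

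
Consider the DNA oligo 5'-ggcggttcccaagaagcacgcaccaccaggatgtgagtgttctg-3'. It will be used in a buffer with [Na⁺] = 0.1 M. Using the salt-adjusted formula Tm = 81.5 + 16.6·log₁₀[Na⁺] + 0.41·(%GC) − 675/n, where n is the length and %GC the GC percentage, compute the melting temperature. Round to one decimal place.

Length n = 44. G=14, A=10, T=8, C=12
G+C = 26, so %GC = 26/44 × 100 = 59.091%
Salt term: 16.6 × (-1) = -16.6
GC term: 0.41 × 59.091 = 24.227; length term: −675/44 = −15.341
Tm = 81.5 + (-16.6) + 24.227 − 15.341 = 73.786 → 73.8°C

73.8°C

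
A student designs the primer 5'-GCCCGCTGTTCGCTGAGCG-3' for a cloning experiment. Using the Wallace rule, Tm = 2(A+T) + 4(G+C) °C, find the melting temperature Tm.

A=1, T=4, C=7, G=7
So N_AT = 5 and N_GC = 14.
Tm = 2(5) + 4(14) = 10 + 56 = 66°C

66°C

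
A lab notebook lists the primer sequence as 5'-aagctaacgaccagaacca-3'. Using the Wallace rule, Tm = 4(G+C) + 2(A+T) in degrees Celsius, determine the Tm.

56°C

Scanning the sequence gives T=1, C=6, A=9, G=3.
A+T = 10, G+C = 9
Tm = 2×10 + 4×9 = 56°C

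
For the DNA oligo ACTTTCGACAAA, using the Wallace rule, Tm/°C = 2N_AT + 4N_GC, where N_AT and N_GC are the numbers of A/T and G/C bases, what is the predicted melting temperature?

Base counts: C=3, T=3, G=1, A=5
A+T = 8, G+C = 4
Tm = 2(8) + 4(4) = 16 + 16 = 32°C

32°C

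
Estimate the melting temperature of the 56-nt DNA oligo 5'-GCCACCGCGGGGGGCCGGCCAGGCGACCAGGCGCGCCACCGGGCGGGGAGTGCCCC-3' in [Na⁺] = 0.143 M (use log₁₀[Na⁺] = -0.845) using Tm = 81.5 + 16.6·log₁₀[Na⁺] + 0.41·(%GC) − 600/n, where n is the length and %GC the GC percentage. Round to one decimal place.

92.6°C

Length n = 56. Base counts: G=26, C=23, T=1, A=6
G+C = 49, so %GC = 49/56 × 100 = 87.5%
Salt term: 16.6 × (-0.845) = -14.027
GC term: 0.41 × 87.5 = 35.875; length term: −600/56 = −10.714
Tm = 81.5 + (-14.027) + 35.875 − 10.714 = 92.634 → 92.6°C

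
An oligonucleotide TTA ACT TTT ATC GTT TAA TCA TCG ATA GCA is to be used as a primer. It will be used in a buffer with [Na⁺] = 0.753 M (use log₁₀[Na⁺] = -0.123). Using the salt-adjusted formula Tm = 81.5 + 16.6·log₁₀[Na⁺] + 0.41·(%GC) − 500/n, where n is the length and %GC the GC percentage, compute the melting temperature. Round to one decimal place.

73.7°C

Length n = 30. Counting bases: T=13, C=5, G=3, A=9
G+C = 8, so %GC = 8/30 × 100 = 26.667%
Salt term: 16.6 × (-0.123) = -2.042
GC term: 0.41 × 26.667 = 10.933; length term: −500/30 = −16.667
Tm = 81.5 + (-2.042) + 10.933 − 16.667 = 73.724 → 73.7°C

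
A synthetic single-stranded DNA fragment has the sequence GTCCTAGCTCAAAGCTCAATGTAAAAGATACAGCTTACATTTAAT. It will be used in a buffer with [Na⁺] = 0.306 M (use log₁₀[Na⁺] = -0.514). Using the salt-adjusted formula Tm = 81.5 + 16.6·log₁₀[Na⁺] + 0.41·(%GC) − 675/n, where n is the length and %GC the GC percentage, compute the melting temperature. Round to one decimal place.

71.6°C

Length n = 45. C=9, T=13, G=6, A=17
G+C = 15, so %GC = 15/45 × 100 = 33.333%
Salt term: 16.6 × (-0.514) = -8.532
GC term: 0.41 × 33.333 = 13.667; length term: −675/45 = −15
Tm = 81.5 + (-8.532) + 13.667 − 15 = 71.635 → 71.6°C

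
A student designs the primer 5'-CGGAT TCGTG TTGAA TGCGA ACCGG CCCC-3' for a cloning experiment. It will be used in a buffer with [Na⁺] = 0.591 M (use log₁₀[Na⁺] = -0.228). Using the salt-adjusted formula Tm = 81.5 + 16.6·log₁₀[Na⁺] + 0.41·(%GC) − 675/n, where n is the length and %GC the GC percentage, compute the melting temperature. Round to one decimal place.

79.9°C

Length n = 29. Scanning the sequence gives A=5, C=9, G=9, T=6.
G+C = 18, so %GC = 18/29 × 100 = 62.069%
Salt term: 16.6 × (-0.228) = -3.785
GC term: 0.41 × 62.069 = 25.448; length term: −675/29 = −23.276
Tm = 81.5 + (-3.785) + 25.448 − 23.276 = 79.887 → 79.9°C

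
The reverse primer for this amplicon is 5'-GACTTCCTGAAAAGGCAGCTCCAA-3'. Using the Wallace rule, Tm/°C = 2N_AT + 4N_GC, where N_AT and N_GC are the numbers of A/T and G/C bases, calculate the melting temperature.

Scanning the sequence gives G=5, A=8, C=7, T=4.
So N_AT = 12 and N_GC = 12.
Tm = 2(12) + 4(12) = 24 + 48 = 72°C

72°C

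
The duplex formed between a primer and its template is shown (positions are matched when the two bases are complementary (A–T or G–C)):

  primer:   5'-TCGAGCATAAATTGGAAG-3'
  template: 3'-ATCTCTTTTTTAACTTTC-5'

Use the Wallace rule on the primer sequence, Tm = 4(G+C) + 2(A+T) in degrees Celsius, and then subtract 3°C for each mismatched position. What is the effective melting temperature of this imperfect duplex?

Primer base counts: A=7, T=4, G=5, C=2 → A+T=11, G+C=7
Perfect-match Tm = 2(11) + 4(7) = 22 + 28 = 50°C
Mismatches (positions where the bases are not complementary): 4 (at positions 2, 6, 8, 15)
Effective Tm = 50 − 4×3 = 50 − 12 = 38°C

38°C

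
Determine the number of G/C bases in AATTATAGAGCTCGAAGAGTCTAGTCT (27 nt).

10

Scanning the sequence gives A=9, T=8, G=6, C=4.
Total G or C: 6 + 4 = 10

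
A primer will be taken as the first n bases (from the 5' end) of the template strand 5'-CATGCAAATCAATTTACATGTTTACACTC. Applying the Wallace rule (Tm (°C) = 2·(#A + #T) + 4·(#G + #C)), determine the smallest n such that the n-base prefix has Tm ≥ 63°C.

First 24 bases: CATGCAAATCAATTTACATGTTTA → Tm = 60°C (< 63°C)
First 25 bases: CATGCAAATCAATTTACATGTTTAC → Tm = 64°C (≥ 63°C)
Since every base adds ≥2°C, Tm only increases with n, so the threshold is first crossed at n = 25.

n = 25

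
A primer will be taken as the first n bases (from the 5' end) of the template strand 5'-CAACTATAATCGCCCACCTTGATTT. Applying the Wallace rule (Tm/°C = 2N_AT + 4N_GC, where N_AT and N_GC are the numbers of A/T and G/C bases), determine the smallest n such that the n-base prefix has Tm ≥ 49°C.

n = 17

First 16 bases: CAACTATAATCGCCCA → Tm = 46°C (< 49°C)
First 17 bases: CAACTATAATCGCCCAC → Tm = 50°C (≥ 49°C)
Since every base adds ≥2°C, Tm only increases with n, so the threshold is first crossed at n = 17.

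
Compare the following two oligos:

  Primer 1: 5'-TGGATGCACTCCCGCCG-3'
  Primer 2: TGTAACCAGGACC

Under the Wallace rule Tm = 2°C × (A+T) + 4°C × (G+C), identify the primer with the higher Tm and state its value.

Primer 1: A+T=5, G+C=12 → Tm = 2(5)+4(12) = 58°C
Primer 2: A+T=6, G+C=7 → Tm = 2(6)+4(7) = 40°C
58°C vs 40°C → primer 1 is higher.

Primer 1, 58°C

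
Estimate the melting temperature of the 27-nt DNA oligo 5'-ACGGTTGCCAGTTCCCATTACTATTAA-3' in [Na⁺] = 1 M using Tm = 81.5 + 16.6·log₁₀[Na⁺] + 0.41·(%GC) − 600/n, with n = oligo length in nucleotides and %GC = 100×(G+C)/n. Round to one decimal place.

Length n = 27. A=7, T=9, G=4, C=7
G+C = 11, so %GC = 11/27 × 100 = 40.741%
Salt term: 16.6 × (0) = 0
GC term: 0.41 × 40.741 = 16.704; length term: −600/27 = −22.222
Tm = 81.5 + (0) + 16.704 − 22.222 = 75.982 → 76.0°C

76.0°C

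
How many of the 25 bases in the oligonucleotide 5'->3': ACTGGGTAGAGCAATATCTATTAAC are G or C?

9

Base counts: C=4, T=7, G=5, A=9
G+C = 5 + 4 = 9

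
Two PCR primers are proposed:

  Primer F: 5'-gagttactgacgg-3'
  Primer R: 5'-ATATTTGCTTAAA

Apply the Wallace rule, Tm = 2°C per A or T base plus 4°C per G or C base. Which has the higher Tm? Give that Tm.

Primer F, 40°C

Primer F: A+T=6, G+C=7 → Tm = 2(6)+4(7) = 40°C
Primer R: A+T=11, G+C=2 → Tm = 2(11)+4(2) = 30°C
40°C vs 30°C → primer F is higher.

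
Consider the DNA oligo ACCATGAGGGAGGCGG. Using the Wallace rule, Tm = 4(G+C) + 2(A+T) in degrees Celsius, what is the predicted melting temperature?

54°C

Base counts: C=3, T=1, G=8, A=4
A+T = 5, G+C = 11
Tm = 2×5 + 4×11 = 54°C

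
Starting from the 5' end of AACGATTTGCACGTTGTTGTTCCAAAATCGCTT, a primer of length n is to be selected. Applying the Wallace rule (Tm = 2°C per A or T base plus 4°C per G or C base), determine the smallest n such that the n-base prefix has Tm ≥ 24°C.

n = 9

First 8 bases: AACGATTT → Tm = 20°C (< 24°C)
First 9 bases: AACGATTTG → Tm = 24°C (≥ 24°C)
Since every base adds ≥2°C, Tm only increases with n, so the threshold is first crossed at n = 9.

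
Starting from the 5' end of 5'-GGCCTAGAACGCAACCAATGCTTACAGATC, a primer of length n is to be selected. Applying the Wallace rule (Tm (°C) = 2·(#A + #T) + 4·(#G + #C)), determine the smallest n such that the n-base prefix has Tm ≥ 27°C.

First 8 bases: GGCCTAGA → Tm = 26°C (< 27°C)
First 9 bases: GGCCTAGAA → Tm = 28°C (≥ 27°C)
Since every base adds ≥2°C, Tm only increases with n, so the threshold is first crossed at n = 9.

n = 9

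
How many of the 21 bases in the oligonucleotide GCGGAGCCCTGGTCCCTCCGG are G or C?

17

Base counts: C=9, A=1, T=3, G=8
G+C = 8 + 9 = 17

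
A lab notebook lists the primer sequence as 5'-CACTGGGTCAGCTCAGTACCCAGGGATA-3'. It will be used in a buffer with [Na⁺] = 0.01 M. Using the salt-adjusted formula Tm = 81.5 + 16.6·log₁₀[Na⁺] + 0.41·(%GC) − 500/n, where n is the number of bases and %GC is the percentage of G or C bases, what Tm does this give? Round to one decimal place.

53.9°C

Length n = 28. Base counts: T=5, A=7, C=8, G=8
G+C = 16, so %GC = 16/28 × 100 = 57.143%
Salt term: 16.6 × (-2) = -33.2
GC term: 0.41 × 57.143 = 23.429; length term: −500/28 = −17.857
Tm = 81.5 + (-33.2) + 23.429 − 17.857 = 53.872 → 53.9°C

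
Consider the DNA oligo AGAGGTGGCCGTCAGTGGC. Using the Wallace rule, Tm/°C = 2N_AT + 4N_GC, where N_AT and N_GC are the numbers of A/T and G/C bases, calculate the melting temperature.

64°C

Counting bases: G=9, A=3, C=4, T=3
So N_AT = 6 and N_GC = 13.
Tm = 4·13 + 2·6 = 52 + 12 = 64°C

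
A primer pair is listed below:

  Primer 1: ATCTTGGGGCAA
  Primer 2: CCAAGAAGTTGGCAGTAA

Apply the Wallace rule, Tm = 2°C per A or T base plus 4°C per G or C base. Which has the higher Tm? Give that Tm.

Primer 1: A+T=6, G+C=6 → Tm = 2(6)+4(6) = 36°C
Primer 2: A+T=10, G+C=8 → Tm = 2(10)+4(8) = 52°C
36°C vs 52°C → primer 2 is higher.

Primer 2, 52°C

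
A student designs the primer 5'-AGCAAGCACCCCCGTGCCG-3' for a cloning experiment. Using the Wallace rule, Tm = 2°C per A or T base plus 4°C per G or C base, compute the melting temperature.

C=9, A=4, T=1, G=5
So N_AT = 5 and N_GC = 14.
Tm = 2(5) + 4(14) = 10 + 56 = 66°C

66°C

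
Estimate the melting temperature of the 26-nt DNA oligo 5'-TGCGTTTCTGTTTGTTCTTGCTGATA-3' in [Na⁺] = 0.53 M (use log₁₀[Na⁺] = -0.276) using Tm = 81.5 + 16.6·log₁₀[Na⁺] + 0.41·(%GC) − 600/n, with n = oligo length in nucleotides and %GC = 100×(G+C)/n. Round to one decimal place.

Length n = 26. Counting bases: G=6, T=14, C=4, A=2
G+C = 10, so %GC = 10/26 × 100 = 38.462%
Salt term: 16.6 × (-0.276) = -4.582
GC term: 0.41 × 38.462 = 15.769; length term: −600/26 = −23.077
Tm = 81.5 + (-4.582) + 15.769 − 23.077 = 69.61 → 69.6°C

69.6°C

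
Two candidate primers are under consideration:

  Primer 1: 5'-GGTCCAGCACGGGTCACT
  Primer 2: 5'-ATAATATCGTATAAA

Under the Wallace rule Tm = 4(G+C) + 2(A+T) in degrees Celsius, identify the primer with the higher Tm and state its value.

Primer 1, 60°C

Primer 1: A+T=6, G+C=12 → Tm = 2(6)+4(12) = 60°C
Primer 2: A+T=13, G+C=2 → Tm = 2(13)+4(2) = 34°C
60°C vs 34°C → primer 1 is higher.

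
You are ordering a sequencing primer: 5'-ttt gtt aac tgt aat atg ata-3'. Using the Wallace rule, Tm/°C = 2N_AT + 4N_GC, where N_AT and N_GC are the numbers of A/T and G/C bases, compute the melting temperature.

50°C

G=3, T=10, C=1, A=7
A+T = 17, G+C = 4
Tm = 2(17) + 4(4) = 34 + 16 = 50°C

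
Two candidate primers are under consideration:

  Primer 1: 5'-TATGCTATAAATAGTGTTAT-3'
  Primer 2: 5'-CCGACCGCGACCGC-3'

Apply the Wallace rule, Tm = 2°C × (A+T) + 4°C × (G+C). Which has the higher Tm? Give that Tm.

Primer 1: A+T=16, G+C=4 → Tm = 2(16)+4(4) = 48°C
Primer 2: A+T=2, G+C=12 → Tm = 2(2)+4(12) = 52°C
48°C vs 52°C → primer 2 is higher.

Primer 2, 52°C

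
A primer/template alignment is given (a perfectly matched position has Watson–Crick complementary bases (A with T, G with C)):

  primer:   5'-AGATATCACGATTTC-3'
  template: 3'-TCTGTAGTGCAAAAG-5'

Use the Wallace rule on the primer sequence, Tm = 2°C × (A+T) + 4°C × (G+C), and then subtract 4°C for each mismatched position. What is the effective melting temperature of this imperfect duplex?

32°C

Primer base counts: A=5, T=5, G=2, C=3 → A+T=10, G+C=5
Perfect-match Tm = 2(10) + 4(5) = 20 + 20 = 40°C
Mismatches (positions where the bases are not complementary): 2 (at positions 4, 11)
Effective Tm = 40 − 2×4 = 40 − 8 = 32°C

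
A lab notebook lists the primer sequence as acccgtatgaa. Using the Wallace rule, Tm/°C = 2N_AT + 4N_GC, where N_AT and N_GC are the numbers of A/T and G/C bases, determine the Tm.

C=3, T=2, G=2, A=4
So N_AT = 6 and N_GC = 5.
Tm = 2×6 + 4×5 = 32°C

32°C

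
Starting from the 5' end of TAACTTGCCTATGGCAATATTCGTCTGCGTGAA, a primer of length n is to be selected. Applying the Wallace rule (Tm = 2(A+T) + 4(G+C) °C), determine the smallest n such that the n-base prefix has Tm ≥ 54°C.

First 19 bases: TAACTTGCCTATGGCAATA → Tm = 52°C (< 54°C)
First 20 bases: TAACTTGCCTATGGCAATAT → Tm = 54°C (≥ 54°C)
Since every base adds ≥2°C, Tm only increases with n, so the threshold is first crossed at n = 20.

n = 20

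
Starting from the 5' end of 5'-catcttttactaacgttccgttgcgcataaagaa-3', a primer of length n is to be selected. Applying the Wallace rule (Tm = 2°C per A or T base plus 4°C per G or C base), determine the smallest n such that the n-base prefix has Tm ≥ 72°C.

First 24 bases: CATCTTTTACTAACGTTCCGTTGC → Tm = 68°C (< 72°C)
First 25 bases: CATCTTTTACTAACGTTCCGTTGCG → Tm = 72°C (≥ 72°C)
Since every base adds ≥2°C, Tm only increases with n, so the threshold is first crossed at n = 25.

n = 25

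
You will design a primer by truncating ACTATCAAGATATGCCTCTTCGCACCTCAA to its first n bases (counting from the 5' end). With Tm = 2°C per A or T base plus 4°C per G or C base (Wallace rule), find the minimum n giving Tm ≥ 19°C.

n = 8

First 7 bases: ACTATCA → Tm = 18°C (< 19°C)
First 8 bases: ACTATCAA → Tm = 20°C (≥ 19°C)
Since every base adds ≥2°C, Tm only increases with n, so the threshold is first crossed at n = 8.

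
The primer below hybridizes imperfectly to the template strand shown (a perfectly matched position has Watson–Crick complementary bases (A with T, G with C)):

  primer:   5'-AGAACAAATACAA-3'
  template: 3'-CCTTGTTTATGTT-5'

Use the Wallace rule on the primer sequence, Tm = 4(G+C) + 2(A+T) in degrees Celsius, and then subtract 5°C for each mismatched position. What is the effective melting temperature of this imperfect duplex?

Primer base counts: A=9, T=1, G=1, C=2 → A+T=10, G+C=3
Perfect-match Tm = 2(10) + 4(3) = 20 + 12 = 32°C
Mismatches (positions where the bases are not complementary): 1 (at position 1)
Effective Tm = 32 − 1×5 = 32 − 5 = 27°C

27°C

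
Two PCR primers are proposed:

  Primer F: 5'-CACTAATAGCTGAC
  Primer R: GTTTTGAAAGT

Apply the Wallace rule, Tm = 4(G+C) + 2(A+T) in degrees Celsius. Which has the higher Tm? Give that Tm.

Primer F, 40°C

Primer F: A+T=8, G+C=6 → Tm = 2(8)+4(6) = 40°C
Primer R: A+T=8, G+C=3 → Tm = 2(8)+4(3) = 28°C
40°C vs 28°C → primer F is higher.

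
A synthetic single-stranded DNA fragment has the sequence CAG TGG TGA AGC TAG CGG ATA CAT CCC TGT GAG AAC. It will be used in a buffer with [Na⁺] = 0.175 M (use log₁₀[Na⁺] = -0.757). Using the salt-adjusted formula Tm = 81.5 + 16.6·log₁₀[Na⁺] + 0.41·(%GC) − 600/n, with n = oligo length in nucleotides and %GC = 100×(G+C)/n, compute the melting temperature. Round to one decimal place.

73.9°C

Length n = 36. Counting bases: G=11, A=10, T=7, C=8
G+C = 19, so %GC = 19/36 × 100 = 52.778%
Salt term: 16.6 × (-0.757) = -12.566
GC term: 0.41 × 52.778 = 21.639; length term: −600/36 = −16.667
Tm = 81.5 + (-12.566) + 21.639 − 16.667 = 73.906 → 73.9°C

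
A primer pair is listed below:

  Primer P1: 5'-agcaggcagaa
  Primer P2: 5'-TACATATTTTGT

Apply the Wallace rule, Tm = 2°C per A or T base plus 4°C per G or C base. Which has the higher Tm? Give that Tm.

Primer P1, 34°C

Primer P1: A+T=5, G+C=6 → Tm = 2(5)+4(6) = 34°C
Primer P2: A+T=10, G+C=2 → Tm = 2(10)+4(2) = 28°C
34°C vs 28°C → primer P1 is higher.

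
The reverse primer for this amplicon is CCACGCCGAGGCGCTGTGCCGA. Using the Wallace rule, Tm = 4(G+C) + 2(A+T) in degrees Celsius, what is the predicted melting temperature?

78°C

Counting bases: T=2, C=9, A=3, G=8
AT pairs contribute 5, GC pairs contribute 17.
Tm = 2×5 + 4×17 = 78°C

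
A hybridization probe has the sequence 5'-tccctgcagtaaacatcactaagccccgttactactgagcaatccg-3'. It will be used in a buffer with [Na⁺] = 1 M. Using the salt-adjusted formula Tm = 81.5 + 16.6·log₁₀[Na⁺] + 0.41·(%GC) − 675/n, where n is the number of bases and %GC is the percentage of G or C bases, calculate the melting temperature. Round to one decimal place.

Length n = 46. T=10, A=13, G=7, C=16
G+C = 23, so %GC = 23/46 × 100 = 50%
Salt term: 16.6 × (0) = 0
GC term: 0.41 × 50 = 20.5; length term: −675/46 = −14.674
Tm = 81.5 + (0) + 20.5 − 14.674 = 87.326 → 87.3°C

87.3°C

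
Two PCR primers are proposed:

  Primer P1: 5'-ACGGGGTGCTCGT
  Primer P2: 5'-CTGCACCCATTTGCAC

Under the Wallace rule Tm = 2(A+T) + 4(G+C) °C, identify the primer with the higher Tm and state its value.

Primer P2, 50°C

Primer P1: A+T=4, G+C=9 → Tm = 2(4)+4(9) = 44°C
Primer P2: A+T=7, G+C=9 → Tm = 2(7)+4(9) = 50°C
44°C vs 50°C → primer P2 is higher.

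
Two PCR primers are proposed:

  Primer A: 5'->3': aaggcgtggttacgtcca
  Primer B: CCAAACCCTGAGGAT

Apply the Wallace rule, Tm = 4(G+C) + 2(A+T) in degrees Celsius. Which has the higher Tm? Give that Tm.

Primer A, 56°C

Primer A: A+T=8, G+C=10 → Tm = 2(8)+4(10) = 56°C
Primer B: A+T=7, G+C=8 → Tm = 2(7)+4(8) = 46°C
56°C vs 46°C → primer A is higher.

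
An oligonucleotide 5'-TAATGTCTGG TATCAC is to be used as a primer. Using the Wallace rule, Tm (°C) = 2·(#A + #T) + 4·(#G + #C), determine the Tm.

Scanning the sequence gives G=3, T=6, C=3, A=4.
So N_AT = 10 and N_GC = 6.
Tm = 2×10 + 4×6 = 44°C

44°C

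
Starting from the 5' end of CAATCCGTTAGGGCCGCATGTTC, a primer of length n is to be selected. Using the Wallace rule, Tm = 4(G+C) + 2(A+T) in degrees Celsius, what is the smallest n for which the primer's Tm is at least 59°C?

n = 19

First 18 bases: CAATCCGTTAGGGCCGCA → Tm = 58°C (< 59°C)
First 19 bases: CAATCCGTTAGGGCCGCAT → Tm = 60°C (≥ 59°C)
Each additional base adds 2°C (A/T) or 4°C (G/C), so Tm is non-decreasing in n; n = 19 is the first length to reach 59°C.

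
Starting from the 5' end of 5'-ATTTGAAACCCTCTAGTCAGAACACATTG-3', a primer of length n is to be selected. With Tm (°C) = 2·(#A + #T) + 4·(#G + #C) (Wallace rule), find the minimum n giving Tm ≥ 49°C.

n = 18

First 17 bases: ATTTGAAACCCTCTAGT → Tm = 46°C (< 49°C)
First 18 bases: ATTTGAAACCCTCTAGTC → Tm = 50°C (≥ 49°C)
Since every base adds ≥2°C, Tm only increases with n, so the threshold is first crossed at n = 18.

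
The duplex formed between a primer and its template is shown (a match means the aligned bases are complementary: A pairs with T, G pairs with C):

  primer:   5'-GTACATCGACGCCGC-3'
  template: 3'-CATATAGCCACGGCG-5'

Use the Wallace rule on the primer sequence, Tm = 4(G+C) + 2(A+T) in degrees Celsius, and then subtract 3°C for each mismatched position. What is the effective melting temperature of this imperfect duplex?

41°C

Primer base counts: A=3, T=2, G=4, C=6 → A+T=5, G+C=10
Perfect-match Tm = 2(5) + 4(10) = 10 + 40 = 50°C
Mismatches (positions where the bases are not complementary): 3 (at positions 4, 9, 10)
Effective Tm = 50 − 3×3 = 50 − 9 = 41°C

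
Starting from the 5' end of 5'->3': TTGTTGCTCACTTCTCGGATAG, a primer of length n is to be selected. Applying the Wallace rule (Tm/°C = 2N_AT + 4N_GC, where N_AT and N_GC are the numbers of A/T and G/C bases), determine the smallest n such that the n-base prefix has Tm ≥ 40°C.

n = 14

First 13 bases: TTGTTGCTCACTT → Tm = 36°C (< 40°C)
First 14 bases: TTGTTGCTCACTTC → Tm = 40°C (≥ 40°C)
Each additional base adds 2°C (A/T) or 4°C (G/C), so Tm is non-decreasing in n; n = 14 is the first length to reach 40°C.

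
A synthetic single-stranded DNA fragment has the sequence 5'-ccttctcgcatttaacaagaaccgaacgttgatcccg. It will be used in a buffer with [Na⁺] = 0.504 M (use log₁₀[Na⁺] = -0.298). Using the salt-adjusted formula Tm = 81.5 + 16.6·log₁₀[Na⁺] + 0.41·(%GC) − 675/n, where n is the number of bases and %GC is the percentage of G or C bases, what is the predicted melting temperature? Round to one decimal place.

78.3°C

Length n = 37. Counting bases: A=10, G=6, C=12, T=9
G+C = 18, so %GC = 18/37 × 100 = 48.649%
Salt term: 16.6 × (-0.298) = -4.947
GC term: 0.41 × 48.649 = 19.946; length term: −675/37 = −18.243
Tm = 81.5 + (-4.947) + 19.946 − 18.243 = 78.256 → 78.3°C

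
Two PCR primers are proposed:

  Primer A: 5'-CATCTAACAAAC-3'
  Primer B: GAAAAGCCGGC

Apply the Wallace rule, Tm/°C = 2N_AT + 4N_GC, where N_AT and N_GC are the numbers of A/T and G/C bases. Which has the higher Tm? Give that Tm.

Primer B, 36°C

Primer A: A+T=8, G+C=4 → Tm = 2(8)+4(4) = 32°C
Primer B: A+T=4, G+C=7 → Tm = 2(4)+4(7) = 36°C
32°C vs 36°C → primer B is higher.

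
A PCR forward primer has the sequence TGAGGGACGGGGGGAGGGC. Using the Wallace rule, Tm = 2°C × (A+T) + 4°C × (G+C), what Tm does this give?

68°C

Scanning the sequence gives T=1, G=13, C=2, A=3.
So N_AT = 4 and N_GC = 15.
Tm = 4·15 + 2·4 = 60 + 8 = 68°C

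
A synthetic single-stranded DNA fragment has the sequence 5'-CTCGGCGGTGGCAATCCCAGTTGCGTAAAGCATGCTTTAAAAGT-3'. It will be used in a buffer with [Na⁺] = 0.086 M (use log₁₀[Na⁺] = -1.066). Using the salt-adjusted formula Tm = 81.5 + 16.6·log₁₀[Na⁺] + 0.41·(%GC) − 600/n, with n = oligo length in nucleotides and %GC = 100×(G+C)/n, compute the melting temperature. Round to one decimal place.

Length n = 44. Counting bases: G=12, A=11, C=10, T=11
G+C = 22, so %GC = 22/44 × 100 = 50%
Salt term: 16.6 × (-1.066) = -17.696
GC term: 0.41 × 50 = 20.5; length term: −600/44 = −13.636
Tm = 81.5 + (-17.696) + 20.5 − 13.636 = 70.668 → 70.7°C

70.7°C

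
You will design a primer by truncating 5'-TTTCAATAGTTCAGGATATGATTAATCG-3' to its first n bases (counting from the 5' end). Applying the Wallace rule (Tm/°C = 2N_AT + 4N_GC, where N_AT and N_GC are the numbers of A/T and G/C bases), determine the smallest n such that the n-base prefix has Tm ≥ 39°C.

First 14 bases: TTTCAATAGTTCAG → Tm = 36°C (< 39°C)
First 15 bases: TTTCAATAGTTCAGG → Tm = 40°C (≥ 39°C)
Each additional base adds 2°C (A/T) or 4°C (G/C), so Tm is non-decreasing in n; n = 15 is the first length to reach 39°C.

n = 15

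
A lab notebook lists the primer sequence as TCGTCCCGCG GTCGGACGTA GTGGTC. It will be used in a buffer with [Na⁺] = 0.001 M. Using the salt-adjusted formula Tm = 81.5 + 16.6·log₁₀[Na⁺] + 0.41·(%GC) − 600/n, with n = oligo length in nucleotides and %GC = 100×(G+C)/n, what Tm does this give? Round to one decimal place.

37.0°C

Length n = 26. Base counts: T=6, A=2, G=10, C=8
G+C = 18, so %GC = 18/26 × 100 = 69.231%
Salt term: 16.6 × (-3) = -49.8
GC term: 0.41 × 69.231 = 28.385; length term: −600/26 = −23.077
Tm = 81.5 + (-49.8) + 28.385 − 23.077 = 37.008 → 37.0°C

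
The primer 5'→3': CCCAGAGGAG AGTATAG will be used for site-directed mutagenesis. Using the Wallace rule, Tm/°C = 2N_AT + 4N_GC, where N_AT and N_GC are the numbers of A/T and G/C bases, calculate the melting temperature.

52°C

Base counts: G=6, C=3, A=6, T=2
AT pairs contribute 8, GC pairs contribute 9.
Tm = 2(8) + 4(9) = 16 + 36 = 52°C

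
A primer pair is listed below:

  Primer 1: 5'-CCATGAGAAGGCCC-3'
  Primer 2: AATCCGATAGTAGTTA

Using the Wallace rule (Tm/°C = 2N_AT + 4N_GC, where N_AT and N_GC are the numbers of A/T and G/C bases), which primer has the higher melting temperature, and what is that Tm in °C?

Primer 1: A+T=5, G+C=9 → Tm = 2(5)+4(9) = 46°C
Primer 2: A+T=11, G+C=5 → Tm = 2(11)+4(5) = 42°C
46°C vs 42°C → primer 1 is higher.

Primer 1, 46°C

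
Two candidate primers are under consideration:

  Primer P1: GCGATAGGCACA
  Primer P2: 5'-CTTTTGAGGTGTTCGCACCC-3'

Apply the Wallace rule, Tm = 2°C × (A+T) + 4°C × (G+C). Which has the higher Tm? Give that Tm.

Primer P2, 62°C

Primer P1: A+T=5, G+C=7 → Tm = 2(5)+4(7) = 38°C
Primer P2: A+T=9, G+C=11 → Tm = 2(9)+4(11) = 62°C
38°C vs 62°C → primer P2 is higher.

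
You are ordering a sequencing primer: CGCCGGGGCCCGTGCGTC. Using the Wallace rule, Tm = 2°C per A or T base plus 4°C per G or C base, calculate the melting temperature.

Scanning the sequence gives T=2, A=0, G=8, C=8.
So N_AT = 2 and N_GC = 16.
Tm = 2×2 + 4×16 = 68°C

68°C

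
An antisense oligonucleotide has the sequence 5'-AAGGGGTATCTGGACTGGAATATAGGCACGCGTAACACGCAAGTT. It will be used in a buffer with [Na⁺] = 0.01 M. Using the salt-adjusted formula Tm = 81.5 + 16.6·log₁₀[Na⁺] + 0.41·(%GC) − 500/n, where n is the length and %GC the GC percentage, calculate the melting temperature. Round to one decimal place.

Length n = 45. Counting bases: C=8, A=14, G=14, T=9
G+C = 22, so %GC = 22/45 × 100 = 48.889%
Salt term: 16.6 × (-2) = -33.2
GC term: 0.41 × 48.889 = 20.044; length term: −500/45 = −11.111
Tm = 81.5 + (-33.2) + 20.044 − 11.111 = 57.233 → 57.2°C

57.2°C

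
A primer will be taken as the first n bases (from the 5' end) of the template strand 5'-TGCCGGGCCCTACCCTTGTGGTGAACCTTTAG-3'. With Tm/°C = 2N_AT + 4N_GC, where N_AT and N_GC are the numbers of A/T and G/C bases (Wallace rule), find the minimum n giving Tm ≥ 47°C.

First 13 bases: TGCCGGGCCCTAC → Tm = 46°C (< 47°C)
First 14 bases: TGCCGGGCCCTACC → Tm = 50°C (≥ 47°C)
Each additional base adds 2°C (A/T) or 4°C (G/C), so Tm is non-decreasing in n; n = 14 is the first length to reach 47°C.

n = 14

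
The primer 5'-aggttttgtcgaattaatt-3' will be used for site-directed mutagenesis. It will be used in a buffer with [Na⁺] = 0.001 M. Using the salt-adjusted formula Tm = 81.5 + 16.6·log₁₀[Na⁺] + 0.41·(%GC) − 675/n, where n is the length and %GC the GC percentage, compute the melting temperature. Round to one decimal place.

Length n = 19. C=1, G=4, A=5, T=9
G+C = 5, so %GC = 5/19 × 100 = 26.316%
Salt term: 16.6 × (-3) = -49.8
GC term: 0.41 × 26.316 = 10.79; length term: −675/19 = −35.526
Tm = 81.5 + (-49.8) + 10.79 − 35.526 = 6.964 → 7.0°C

7.0°C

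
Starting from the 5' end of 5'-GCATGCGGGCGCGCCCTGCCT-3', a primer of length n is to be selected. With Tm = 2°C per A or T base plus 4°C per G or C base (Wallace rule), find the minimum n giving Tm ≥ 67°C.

n = 19

First 18 bases: GCATGCGGGCGCGCCCTG → Tm = 66°C (< 67°C)
First 19 bases: GCATGCGGGCGCGCCCTGC → Tm = 70°C (≥ 67°C)
Since every base adds ≥2°C, Tm only increases with n, so the threshold is first crossed at n = 19.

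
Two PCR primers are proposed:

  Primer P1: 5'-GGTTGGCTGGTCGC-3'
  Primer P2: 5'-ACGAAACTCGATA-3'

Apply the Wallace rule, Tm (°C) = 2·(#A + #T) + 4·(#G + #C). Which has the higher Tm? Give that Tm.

Primer P1: A+T=4, G+C=10 → Tm = 2(4)+4(10) = 48°C
Primer P2: A+T=8, G+C=5 → Tm = 2(8)+4(5) = 36°C
48°C vs 36°C → primer P1 is higher.

Primer P1, 48°C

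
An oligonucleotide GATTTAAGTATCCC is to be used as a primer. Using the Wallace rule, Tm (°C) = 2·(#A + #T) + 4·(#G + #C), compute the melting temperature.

Counting bases: T=5, A=4, C=3, G=2
So N_AT = 9 and N_GC = 5.
Tm = 2(9) + 4(5) = 18 + 20 = 38°C

38°C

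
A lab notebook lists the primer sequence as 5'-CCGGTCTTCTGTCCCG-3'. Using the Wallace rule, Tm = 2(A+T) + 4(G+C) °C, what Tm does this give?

54°C

Scanning the sequence gives T=5, C=7, G=4, A=0.
AT pairs contribute 5, GC pairs contribute 11.
Tm = 4·11 + 2·5 = 44 + 10 = 54°C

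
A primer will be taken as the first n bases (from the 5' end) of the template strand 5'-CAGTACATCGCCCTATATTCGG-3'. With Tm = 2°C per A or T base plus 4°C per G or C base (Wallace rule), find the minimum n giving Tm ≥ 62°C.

n = 21

First 20 bases: CAGTACATCGCCCTATATTC → Tm = 58°C (< 62°C)
First 21 bases: CAGTACATCGCCCTATATTCG → Tm = 62°C (≥ 62°C)
Since every base adds ≥2°C, Tm only increases with n, so the threshold is first crossed at n = 21.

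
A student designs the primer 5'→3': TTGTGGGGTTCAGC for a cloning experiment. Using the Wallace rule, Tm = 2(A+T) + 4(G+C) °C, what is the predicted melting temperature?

T=5, A=1, G=6, C=2
AT pairs contribute 6, GC pairs contribute 8.
Tm = 2×6 + 4×8 = 44°C

44°C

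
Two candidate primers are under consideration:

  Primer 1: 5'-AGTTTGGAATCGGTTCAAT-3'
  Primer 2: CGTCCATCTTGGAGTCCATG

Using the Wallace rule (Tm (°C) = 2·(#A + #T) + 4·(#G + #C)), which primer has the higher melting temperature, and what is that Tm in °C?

Primer 1: A+T=12, G+C=7 → Tm = 2(12)+4(7) = 52°C
Primer 2: A+T=9, G+C=11 → Tm = 2(9)+4(11) = 62°C
52°C vs 62°C → primer 2 is higher.

Primer 2, 62°C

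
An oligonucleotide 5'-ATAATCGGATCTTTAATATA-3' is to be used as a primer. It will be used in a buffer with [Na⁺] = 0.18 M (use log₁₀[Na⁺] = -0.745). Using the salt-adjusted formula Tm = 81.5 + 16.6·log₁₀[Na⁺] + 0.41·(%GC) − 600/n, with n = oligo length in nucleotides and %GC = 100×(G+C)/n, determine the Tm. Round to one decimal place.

Length n = 20. Base counts: T=8, G=2, C=2, A=8
G+C = 4, so %GC = 4/20 × 100 = 20%
Salt term: 16.6 × (-0.745) = -12.367
GC term: 0.41 × 20 = 8.2; length term: −600/20 = −30
Tm = 81.5 + (-12.367) + 8.2 − 30 = 47.333 → 47.3°C

47.3°C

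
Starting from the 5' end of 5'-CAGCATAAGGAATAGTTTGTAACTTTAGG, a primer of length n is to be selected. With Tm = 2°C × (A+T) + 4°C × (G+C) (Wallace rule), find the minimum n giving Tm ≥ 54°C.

n = 20

First 19 bases: CAGCATAAGGAATAGTTTG → Tm = 52°C (< 54°C)
First 20 bases: CAGCATAAGGAATAGTTTGT → Tm = 54°C (≥ 54°C)
Since every base adds ≥2°C, Tm only increases with n, so the threshold is first crossed at n = 20.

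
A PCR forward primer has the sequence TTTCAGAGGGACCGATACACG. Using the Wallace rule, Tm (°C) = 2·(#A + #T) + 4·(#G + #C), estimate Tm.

64°C

T=4, C=5, A=6, G=6
A+T = 10, G+C = 11
Tm = 4·11 + 2·10 = 44 + 20 = 64°C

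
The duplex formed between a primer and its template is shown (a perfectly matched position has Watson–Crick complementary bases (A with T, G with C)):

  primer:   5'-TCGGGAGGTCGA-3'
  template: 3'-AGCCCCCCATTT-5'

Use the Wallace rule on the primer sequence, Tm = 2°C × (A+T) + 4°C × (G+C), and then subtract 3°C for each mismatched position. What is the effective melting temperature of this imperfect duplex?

31°C

Primer base counts: A=2, T=2, G=6, C=2 → A+T=4, G+C=8
Perfect-match Tm = 2(4) + 4(8) = 8 + 32 = 40°C
Mismatches (positions where the bases are not complementary): 3 (at positions 6, 10, 11)
Effective Tm = 40 − 3×3 = 40 − 9 = 31°C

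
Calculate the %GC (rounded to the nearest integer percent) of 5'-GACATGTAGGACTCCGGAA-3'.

53%

Counting bases: G=6, A=6, T=3, C=4
G+C = 6 + 4 = 10 out of 19 bases
%GC = 10/19 × 100 = 52.63% ≈ 53%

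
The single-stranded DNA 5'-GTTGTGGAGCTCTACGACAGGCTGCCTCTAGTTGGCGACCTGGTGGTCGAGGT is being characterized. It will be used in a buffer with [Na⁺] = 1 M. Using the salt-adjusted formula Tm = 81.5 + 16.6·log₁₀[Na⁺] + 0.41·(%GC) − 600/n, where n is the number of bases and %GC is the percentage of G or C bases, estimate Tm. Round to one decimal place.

Length n = 53. T=14, A=7, G=20, C=12
G+C = 32, so %GC = 32/53 × 100 = 60.377%
Salt term: 16.6 × (0) = 0
GC term: 0.41 × 60.377 = 24.755; length term: −600/53 = −11.321
Tm = 81.5 + (0) + 24.755 − 11.321 = 94.934 → 94.9°C

94.9°C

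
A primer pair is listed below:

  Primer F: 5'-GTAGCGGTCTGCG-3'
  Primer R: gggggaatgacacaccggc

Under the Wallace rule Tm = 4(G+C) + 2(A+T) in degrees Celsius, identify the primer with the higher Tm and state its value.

Primer R, 64°C

Primer F: A+T=4, G+C=9 → Tm = 2(4)+4(9) = 44°C
Primer R: A+T=6, G+C=13 → Tm = 2(6)+4(13) = 64°C
44°C vs 64°C → primer R is higher.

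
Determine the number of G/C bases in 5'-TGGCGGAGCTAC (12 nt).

C=3, T=2, A=2, G=5
G+C = 5 + 3 = 8

8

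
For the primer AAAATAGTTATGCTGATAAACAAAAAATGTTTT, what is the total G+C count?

Base counts: G=4, C=2, A=16, T=11
G+C = 4 + 2 = 6

6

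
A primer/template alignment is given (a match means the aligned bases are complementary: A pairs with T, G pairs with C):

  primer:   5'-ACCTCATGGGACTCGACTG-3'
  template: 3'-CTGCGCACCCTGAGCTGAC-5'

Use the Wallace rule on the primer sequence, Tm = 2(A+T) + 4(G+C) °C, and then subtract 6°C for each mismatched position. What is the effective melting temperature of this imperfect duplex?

36°C

Primer base counts: A=4, T=4, G=5, C=6 → A+T=8, G+C=11
Perfect-match Tm = 2(8) + 4(11) = 16 + 44 = 60°C
Mismatches (positions where the bases are not complementary): 4 (at positions 1, 2, 4, 6)
Effective Tm = 60 − 4×6 = 60 − 24 = 36°C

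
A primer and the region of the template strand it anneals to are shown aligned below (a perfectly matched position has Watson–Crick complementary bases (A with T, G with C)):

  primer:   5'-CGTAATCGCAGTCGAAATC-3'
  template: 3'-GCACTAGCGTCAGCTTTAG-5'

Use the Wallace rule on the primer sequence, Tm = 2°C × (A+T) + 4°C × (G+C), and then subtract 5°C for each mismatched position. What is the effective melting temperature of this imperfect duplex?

Primer base counts: A=6, T=4, G=4, C=5 → A+T=10, G+C=9
Perfect-match Tm = 2(10) + 4(9) = 20 + 36 = 56°C
Mismatches (positions where the bases are not complementary): 1 (at position 4)
Effective Tm = 56 − 1×5 = 56 − 5 = 51°C

51°C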